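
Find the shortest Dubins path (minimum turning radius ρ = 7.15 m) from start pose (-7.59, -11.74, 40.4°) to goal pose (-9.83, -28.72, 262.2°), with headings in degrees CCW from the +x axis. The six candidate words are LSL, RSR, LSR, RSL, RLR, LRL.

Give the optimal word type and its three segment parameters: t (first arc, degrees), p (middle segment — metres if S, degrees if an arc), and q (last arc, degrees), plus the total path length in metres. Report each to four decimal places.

LRL: t = 9.6964°, p = 236.0853°, q = 88.1888°, L = 41.6765 m

Let ψ = atan2(Δy, Δx) = atan2(-16.98, -2.24) = -97.5151° be the start→goal bearing.
Normalize: d = |goal − start| / ρ = 17.127113/7.15 = 2.395400, α = (θ_start − ψ) mod 360° = 137.9151° = 2.407072 rad, β = (θ_goal − ψ) mod 360° = 359.7151° = 6.278212 rad.
Common terms: sin α = 0.670232, cos α = -0.742152, sin β = -0.004973, cos β = 0.999988, cos(α−β) = -0.745476, d² = 5.737943. Work in radians in the unit-radius frame; every candidate has L = ρ·(t + p + q).
LSL: p² = 2 + d² − 2cos(α−β) + 2d(sin α − sin β) = 12.463666; p = √p² = 3.530392; φ = atan2(cos β − cos α, d + sin α − sin β) = 0.516074 rad; t = (φ − α) mod 2π = 4.392187 rad, q = (β − φ) mod 2π = 5.762138 rad → L = 7.15·(4.392187 + 3.530392 + 5.762138) = 7.15·13.684717 = 97.845729 m
RSR: p² = 2 + d² − 2cos(α−β) + 2d(sin β − sin α) = 5.994124; p = √p² = 2.448290; φ = atan2(cos α − cos β, d − sin α + sin β) = -0.791736 rad; t = (α − φ) mod 2π = 3.198808 rad, q = (φ − β) mod 2π = 5.496422 rad → L = 7.15·(3.198808 + 2.448290 + 5.496422) = 7.15·11.143520 = 79.676170 m
LSR: p² = d² − 2 + 2cos(α−β) + 2d(sin α + sin β) = 5.434112; p = √p² = 2.331118; φ = atan2(−cos α − cos β, d + sin α + sin β) − atan2(−2, p) = 0.625052 rad; t = (φ − α) mod 2π = 4.501166 rad, q = (φ − β) mod 2π = 0.630025 rad → L = 7.15·(4.501166 + 2.331118 + 0.630025) = 7.15·7.462309 = 53.355510 m
RSL: p² = d² − 2 + 2cos(α−β) − 2d(sin α + sin β) = -0.940130 < 0 → infeasible
RLR: c = (6 − d² + 2cos(α−β) + 2d(sin α − sin β))/8 = 0.250735; p = 2π − arccos c = 4.965828 rad; φ = atan2(cos α − cos β, d − sin α + sin β) = -0.791736 rad; t = (α − φ + p/2) mod 2π = 5.681722 rad, q = (α − β − t + p) mod 2π = 1.696151 rad → L = 7.15·(5.681722 + 4.965828 + 1.696151) = 7.15·12.343701 = 88.257461 m
LRL: c = (6 − d² + 2cos(α−β) − 2d(sin α − sin β))/8 = -0.557958; p = 2π − arccos c = 4.120465 rad; φ = atan2(cos β − cos α, d + sin α − sin β) = 0.516074 rad; t = (φ − α + p/2) mod 2π = 0.169235 rad, q = (β − α − t + p) mod 2π = 1.539186 rad → L = 7.15·(0.169235 + 4.120465 + 1.539186) = 7.15·5.828886 = 41.676535 m
Shortest: LRL with L = 41.676535 m ≈ 41.6765 m
Convert LRL to answer units (arcs ×180/π): t = 0.169235·180/π = 9.6964°, p = 4.120465·180/π = 236.0853°, q = 1.539186·180/π = 88.1888°, L = 41.6765 m.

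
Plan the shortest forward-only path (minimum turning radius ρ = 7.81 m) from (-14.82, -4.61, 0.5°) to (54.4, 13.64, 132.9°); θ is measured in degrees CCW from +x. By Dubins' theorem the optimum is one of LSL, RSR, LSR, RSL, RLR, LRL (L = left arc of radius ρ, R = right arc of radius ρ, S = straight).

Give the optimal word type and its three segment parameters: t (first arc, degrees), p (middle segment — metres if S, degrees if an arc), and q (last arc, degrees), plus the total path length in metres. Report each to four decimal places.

LSL: t = 4.1084°, p = 63.7732 m, q = 128.2916°, L = 81.8206 m

Let ψ = atan2(Δy, Δx) = atan2(18.25, 69.22) = 14.7700° be the start→goal bearing.
Normalize: d = |goal − start| / ρ = 71.585410/7.81 = 9.165866, α = (θ_start − ψ) mod 360° = 345.7300° = 6.034126 rad, β = (θ_goal − ψ) mod 360° = 118.1300° = 2.061757 rad.
Common terms: sin α = -0.246492, cos α = 0.969145, sin β = 0.881880, cos β = -0.471473, cos(α−β) = -0.674302, d² = 84.013091. Work in radians in the unit-radius frame; every candidate has L = ρ·(t + p + q).
LSL: p² = 2 + d² − 2cos(α−β) + 2d(sin α − sin β) = 66.676669; p = √p² = 8.165578; φ = atan2(cos β − cos α, d + sin α − sin β) = -0.177354 rad; t = (φ − α) mod 2π = 0.071705 rad, q = (β − φ) mod 2π = 2.239111 rad → L = 7.81·(0.071705 + 8.165578 + 2.239111) = 7.81·10.476394 = 81.820639 m
RSR: p² = 2 + d² − 2cos(α−β) + 2d(sin β − sin α) = 108.046723; p = √p² = 10.394553; φ = atan2(cos α − cos β, d − sin α + sin β) = 0.139041 rad; t = (α − φ) mod 2π = 5.895085 rad, q = (φ − β) mod 2π = 4.360470 rad → L = 7.81·(5.895085 + 10.394553 + 4.360470) = 7.81·20.650107 = 161.277337 m
LSR: p² = d² − 2 + 2cos(α−β) + 2d(sin α + sin β) = 92.312251; p = √p² = 9.607926; φ = atan2(−cos α − cos β, d + sin α + sin β) − atan2(−2, p) = 0.154498 rad; t = (φ − α) mod 2π = 0.403557 rad, q = (φ − β) mod 2π = 4.375927 rad → L = 7.81·(0.403557 + 9.607926 + 4.375927) = 7.81·14.387410 = 112.365673 m
RSL: p² = d² − 2 + 2cos(α−β) − 2d(sin α + sin β) = 69.016722; p = √p² = 8.307630; φ = atan2(cos α + cos β, d − sin α − sin β) − atan2(2, p) = -0.177973 rad; t = (α − φ) mod 2π = 6.212099 rad, q = (β − φ) mod 2π = 2.239729 rad → L = 7.81·(6.212099 + 8.307630 + 2.239729) = 7.81·16.759458 = 130.891369 m
RLR: c = (6 − d² + 2cos(α−β) + 2d(sin α − sin β))/8 = -12.505840, |c| > 1 → infeasible
LRL: c = (6 − d² + 2cos(α−β) − 2d(sin α − sin β))/8 = -7.334584, |c| > 1 → infeasible
Shortest: LSL with L = 81.820639 m ≈ 81.8206 m
Convert LSL to answer units (arcs ×180/π): t = 0.071705·180/π = 4.1084°, p = ρ·p = 7.81·8.165578 = 63.7732 m, q = 2.239111·180/π = 128.2916°, L = 81.8206 m.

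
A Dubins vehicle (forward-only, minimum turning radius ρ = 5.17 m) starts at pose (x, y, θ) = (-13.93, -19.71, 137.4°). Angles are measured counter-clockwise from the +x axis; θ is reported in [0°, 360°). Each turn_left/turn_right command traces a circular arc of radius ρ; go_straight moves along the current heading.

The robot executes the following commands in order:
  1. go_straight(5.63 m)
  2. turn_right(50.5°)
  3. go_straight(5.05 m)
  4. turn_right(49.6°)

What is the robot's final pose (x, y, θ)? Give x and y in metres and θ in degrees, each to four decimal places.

(-17.4346, -2.9384, 37.3000°)

set_pose: (x, y, θ) = (-13.9300, -19.7100, 137.4000°), ρ = 5.17
go_straight(5.63): x += 5.63·cos θ, y += 5.63·sin θ → (-18.0742, -15.8992, 137.4000°)
turn_right(50.5°): centre at ρ to the right, rotate −50.5° → (-19.7372, -11.8140, 86.9000°)
go_straight(5.05): x += 5.05·cos θ, y += 5.05·sin θ → (-19.4641, -6.7714, 86.9000°)
turn_right(49.6°): centre at ρ to the right, rotate −49.6° → (-17.4346, -2.9384, 37.3000°)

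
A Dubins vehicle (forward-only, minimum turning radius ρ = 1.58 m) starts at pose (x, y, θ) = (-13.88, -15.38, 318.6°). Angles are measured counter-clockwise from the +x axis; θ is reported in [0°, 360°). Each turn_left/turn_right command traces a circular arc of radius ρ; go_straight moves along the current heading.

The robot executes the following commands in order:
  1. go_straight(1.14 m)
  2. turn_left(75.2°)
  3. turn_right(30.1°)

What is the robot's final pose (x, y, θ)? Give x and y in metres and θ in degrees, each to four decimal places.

(-10.3241, -15.9979, 3.7000°)

set_pose: (x, y, θ) = (-13.8800, -15.3800, 318.6000°), ρ = 1.58
go_straight(1.14): x += 1.14·cos θ, y += 1.14·sin θ → (-13.0249, -16.1339, 318.6000°)
turn_left(75.2°): centre at ρ to the left, rotate +75.2° → (-11.1011, -16.2617, 393.8000° ≡ 33.8000°)
turn_right(30.1°): centre at ρ to the right, rotate −30.1° → (-10.3241, -15.9979, 3.7000°)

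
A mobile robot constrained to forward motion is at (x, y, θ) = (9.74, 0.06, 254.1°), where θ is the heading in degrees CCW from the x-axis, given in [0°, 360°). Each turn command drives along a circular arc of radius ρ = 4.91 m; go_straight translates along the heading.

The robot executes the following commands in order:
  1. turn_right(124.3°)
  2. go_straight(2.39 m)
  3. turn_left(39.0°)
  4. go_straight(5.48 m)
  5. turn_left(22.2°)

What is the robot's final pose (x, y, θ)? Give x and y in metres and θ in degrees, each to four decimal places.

(-10.3691, 2.8397, 191.0000°)

set_pose: (x, y, θ) = (9.7400, 0.0600, 254.1000°), ρ = 4.91
turn_right(124.3°): centre at ρ to the right, rotate −124.3° → (1.2456, -1.7378, 129.8000°)
go_straight(2.39): x += 2.39·cos θ, y += 2.39·sin θ → (-0.2843, 0.0984, 129.8000°)
turn_left(39.0°): centre at ρ to the left, rotate +39.0° → (-3.1029, 1.7719, 168.8000°)
go_straight(5.48): x += 5.48·cos θ, y += 5.48·sin θ → (-8.4785, 2.8364, 168.8000°)
turn_left(22.2°): centre at ρ to the left, rotate +22.2° → (-10.3691, 2.8397, 191.0000°)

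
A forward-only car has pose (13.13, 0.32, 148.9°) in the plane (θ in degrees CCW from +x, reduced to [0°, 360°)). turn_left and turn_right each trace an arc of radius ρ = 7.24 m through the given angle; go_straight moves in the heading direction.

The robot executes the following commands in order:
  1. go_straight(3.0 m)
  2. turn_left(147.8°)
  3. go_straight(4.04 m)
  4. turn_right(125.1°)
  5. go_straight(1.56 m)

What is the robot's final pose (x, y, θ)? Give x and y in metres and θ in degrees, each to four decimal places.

set_pose: (x, y, θ) = (13.1300, 0.3200, 148.9000°), ρ = 7.24
go_straight(3.0): x += 3.0·cos θ, y += 3.0·sin θ → (10.5612, 1.8696, 148.9000°)
turn_left(147.8°): centre at ρ to the left, rotate +147.8° → (0.3535, -7.5828, 296.7000°)
go_straight(4.04): x += 4.04·cos θ, y += 4.04·sin θ → (2.1687, -11.1921, 296.7000°)
turn_right(125.1°): centre at ρ to the right, rotate −125.1° → (-5.3569, -21.6075, 171.6000°)
go_straight(1.56): x += 1.56·cos θ, y += 1.56·sin θ → (-6.9002, -21.3796, 171.6000°)

(-6.9002, -21.3796, 171.6000°)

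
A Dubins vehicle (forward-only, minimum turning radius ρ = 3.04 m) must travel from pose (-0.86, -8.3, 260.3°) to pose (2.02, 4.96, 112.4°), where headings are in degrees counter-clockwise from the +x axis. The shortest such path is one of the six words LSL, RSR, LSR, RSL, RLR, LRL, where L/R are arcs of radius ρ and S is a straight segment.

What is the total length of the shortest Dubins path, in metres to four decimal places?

Let ψ = atan2(Δy, Δx) = atan2(13.26, 2.88) = 77.7460° be the start→goal bearing.
Normalize: d = |goal − start| / ρ = 13.569156/3.04 = 4.463538, α = (θ_start − ψ) mod 360° = 182.5540° = 3.186169 rad, β = (θ_goal − ψ) mod 360° = 34.6540° = 0.604827 rad.
Common terms: sin α = -0.044561, cos α = -0.999007, sin β = 0.568619, cos β = 0.822601, cos(α−β) = -0.847122, d² = 19.923173. Work in radians in the unit-radius frame; every candidate has L = ρ·(t + p + q).
LSL: p² = 2 + d² − 2cos(α−β) + 2d(sin α − sin β) = 18.143508; p = √p² = 4.259520; φ = atan2(cos β − cos α, d + sin α − sin β) = 0.441898 rad; t = (φ − α) mod 2π = 3.538914 rad, q = (β − φ) mod 2π = 0.162929 rad → L = 3.04·(3.538914 + 4.259520 + 0.162929) = 3.04·7.961363 = 24.202544 m
RSR: p² = 2 + d² − 2cos(α−β) + 2d(sin β − sin α) = 29.091327; p = √p² = 5.393638; φ = atan2(cos α − cos β, d − sin α + sin β) = -0.344507 rad; t = (α − φ) mod 2π = 3.530675 rad, q = (φ − β) mod 2π = 5.333852 rad → L = 3.04·(3.530675 + 5.393638 + 5.333852) = 3.04·14.258165 = 43.344821 m
LSR: p² = d² − 2 + 2cos(α−β) + 2d(sin α + sin β) = 20.907238; p = √p² = 4.572443; φ = atan2(−cos α − cos β, d + sin α + sin β) − atan2(−2, p) = 0.447683 rad; t = (φ − α) mod 2π = 3.544700 rad, q = (φ − β) mod 2π = 6.126042 rad → L = 3.04·(3.544700 + 4.572443 + 6.126042) = 3.04·14.243185 = 43.299283 m
RSL: p² = d² − 2 + 2cos(α−β) − 2d(sin α + sin β) = 11.550621; p = √p² = 3.398620; φ = atan2(cos α + cos β, d − sin α − sin β) − atan2(2, p) = -0.576651 rad; t = (α − φ) mod 2π = 3.762819 rad, q = (β − φ) mod 2π = 1.181477 rad → L = 3.04·(3.762819 + 3.398620 + 1.181477) = 3.04·8.342917 = 25.362467 m
RLR: c = (6 − d² + 2cos(α−β) + 2d(sin α − sin β))/8 = -2.636416, |c| > 1 → infeasible
LRL: c = (6 − d² + 2cos(α−β) − 2d(sin α − sin β))/8 = -1.267938, |c| > 1 → infeasible
Shortest: LSL with L = 24.202544 m ≈ 24.2025 m

24.2025 m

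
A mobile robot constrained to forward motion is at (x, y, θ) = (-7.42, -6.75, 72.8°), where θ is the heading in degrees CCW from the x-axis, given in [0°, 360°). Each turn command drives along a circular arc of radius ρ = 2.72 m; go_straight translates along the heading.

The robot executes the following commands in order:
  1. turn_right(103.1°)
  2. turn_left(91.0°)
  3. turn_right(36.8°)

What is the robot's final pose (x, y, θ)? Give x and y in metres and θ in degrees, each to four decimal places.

set_pose: (x, y, θ) = (-7.4200, -6.7500, 72.8000°), ρ = 2.72
turn_right(103.1°): centre at ρ to the right, rotate −103.1° → (-3.4493, -5.2059, -30.3000° ≡ 329.7000°)
turn_left(91.0°): centre at ρ to the left, rotate +91.0° → (0.2950, -4.1886, 420.7000° ≡ 60.7000°)
turn_right(36.8°): centre at ρ to the right, rotate −36.8° → (1.5651, -3.0329, 23.9000°)

(1.5651, -3.0329, 23.9000°)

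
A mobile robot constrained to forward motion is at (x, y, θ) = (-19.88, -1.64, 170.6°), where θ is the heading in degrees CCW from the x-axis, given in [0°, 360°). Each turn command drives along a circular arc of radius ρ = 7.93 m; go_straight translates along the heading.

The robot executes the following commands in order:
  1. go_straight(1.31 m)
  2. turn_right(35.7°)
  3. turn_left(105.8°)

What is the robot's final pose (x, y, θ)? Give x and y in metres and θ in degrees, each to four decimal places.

(-38.0270, -0.9168, 240.7000°)

set_pose: (x, y, θ) = (-19.8800, -1.6400, 170.6000°), ρ = 7.93
go_straight(1.31): x += 1.31·cos θ, y += 1.31·sin θ → (-21.1724, -1.4260, 170.6000°)
turn_right(35.7°): centre at ρ to the right, rotate −35.7° → (-25.4944, 0.7999, 134.9000°)
turn_left(105.8°): centre at ρ to the left, rotate +105.8° → (-38.0270, -0.9168, 240.7000°)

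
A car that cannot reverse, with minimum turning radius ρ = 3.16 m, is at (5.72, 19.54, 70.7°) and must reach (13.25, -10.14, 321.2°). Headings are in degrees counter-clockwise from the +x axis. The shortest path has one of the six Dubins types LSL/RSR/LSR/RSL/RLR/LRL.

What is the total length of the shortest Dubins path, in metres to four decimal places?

Let ψ = atan2(Δy, Δx) = atan2(-29.68, 7.53) = -75.7641° be the start→goal bearing.
Normalize: d = |goal − start| / ρ = 30.620309/3.16 = 9.689971, α = (θ_start − ψ) mod 360° = 146.4641° = 2.556280 rad, β = (θ_goal − ψ) mod 360° = 36.9641° = 0.645145 rad.
Common terms: sin α = 0.552460, cos α = -0.833540, sin β = 0.601314, cos β = 0.799013, cos(α−β) = -0.333807, d² = 93.895540. Work in radians in the unit-radius frame; every candidate has L = ρ·(t + p + q).
LSL: p² = 2 + d² − 2cos(α−β) + 2d(sin α − sin β) = 95.616359; p = √p² = 9.778362; φ = atan2(cos β − cos α, d + sin α − sin β) = 0.167741 rad; t = (φ − α) mod 2π = 3.894646 rad, q = (β − φ) mod 2π = 0.477404 rad → L = 3.16·(3.894646 + 9.778362 + 0.477404) = 3.16·14.150412 = 44.715300 m
RSR: p² = 2 + d² − 2cos(α−β) + 2d(sin β − sin α) = 97.509948; p = √p² = 9.874713; φ = atan2(cos α − cos β, d − sin α + sin β) = -0.166089 rad; t = (α − φ) mod 2π = 2.722369 rad, q = (φ − β) mod 2π = 5.471951 rad → L = 3.16·(2.722369 + 9.874713 + 5.471951) = 3.16·18.069033 = 57.098146 m
LSR: p² = d² − 2 + 2cos(α−β) + 2d(sin α + sin β) = 113.587997; p = √p² = 10.657767; φ = atan2(−cos α − cos β, d + sin α + sin β) − atan2(−2, p) = 0.188683 rad; t = (φ − α) mod 2π = 3.915588 rad, q = (φ − β) mod 2π = 5.826724 rad → L = 3.16·(3.915588 + 10.657767 + 5.826724) = 3.16·20.400079 = 64.464249 m
RSL: p² = d² − 2 + 2cos(α−β) − 2d(sin α + sin β) = 68.867855; p = √p² = 8.298666; φ = atan2(cos α + cos β, d − sin α − sin β) − atan2(2, p) = -0.240537 rad; t = (α − φ) mod 2π = 2.796818 rad, q = (β − φ) mod 2π = 0.885682 rad → L = 3.16·(2.796818 + 8.298666 + 0.885682) = 3.16·11.981166 = 37.860484 m
RLR: c = (6 − d² + 2cos(α−β) + 2d(sin α − sin β))/8 = -11.188744, |c| > 1 → infeasible
LRL: c = (6 − d² + 2cos(α−β) − 2d(sin α − sin β))/8 = -10.952045, |c| > 1 → infeasible
Shortest: RSL with L = 37.860484 m ≈ 37.8605 m

37.8605 m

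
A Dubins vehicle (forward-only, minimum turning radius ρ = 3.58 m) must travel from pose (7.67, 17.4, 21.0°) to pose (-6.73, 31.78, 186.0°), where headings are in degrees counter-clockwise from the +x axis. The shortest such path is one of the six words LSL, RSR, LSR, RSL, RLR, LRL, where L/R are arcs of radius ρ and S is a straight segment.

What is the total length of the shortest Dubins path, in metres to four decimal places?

Let ψ = atan2(Δy, Δx) = atan2(14.38, -14.40) = 135.0398° be the start→goal bearing.
Normalize: d = |goal − start| / ρ = 20.350538/3.58 = 5.684508, α = (θ_start − ψ) mod 360° = 245.9602° = 4.292815 rad, β = (θ_goal − ψ) mod 360° = 50.9602° = 0.889423 rad.
Common terms: sin α = -0.913263, cos α = -0.407371, sin β = 0.776708, cos β = 0.629860, cos(α−β) = -0.965926, d² = 32.313629. Work in radians in the unit-radius frame; every candidate has L = ρ·(t + p + q).
LSL: p² = 2 + d² − 2cos(α−β) + 2d(sin α − sin β) = 17.032174; p = √p² = 4.127005; φ = atan2(cos β − cos α, d + sin α − sin β) = 0.254052 rad; t = (φ − α) mod 2π = 2.244422 rad, q = (β − φ) mod 2π = 0.635371 rad → L = 3.58·(2.244422 + 4.127005 + 0.635371) = 3.58·7.006799 = 25.084339 m
RSR: p² = 2 + d² − 2cos(α−β) + 2d(sin β − sin α) = 55.458788; p = √p² = 7.447066; φ = atan2(cos α − cos β, d − sin α + sin β) = -0.139735 rad; t = (α − φ) mod 2π = 4.432550 rad, q = (φ − β) mod 2π = 5.254027 rad → L = 3.58·(4.432550 + 7.447066 + 5.254027) = 3.58·17.133643 = 61.338442 m
LSR: p² = d² − 2 + 2cos(α−β) + 2d(sin α + sin β) = 26.829292; p = √p² = 5.179700; φ = atan2(−cos α − cos β, d + sin α + sin β) − atan2(−2, p) = 0.328405 rad; t = (φ − α) mod 2π = 2.318775 rad, q = (φ − β) mod 2π = 5.722167 rad → L = 3.58·(2.318775 + 5.179700 + 5.722167) = 3.58·13.220642 = 47.329900 m
RSL: p² = d² − 2 + 2cos(α−β) − 2d(sin α + sin β) = 29.934264; p = √p² = 5.471221; φ = atan2(cos α + cos β, d − sin α − sin β) − atan2(2, p) = -0.312257 rad; t = (α − φ) mod 2π = 4.605072 rad, q = (β − φ) mod 2π = 1.201680 rad → L = 3.58·(4.605072 + 5.471221 + 1.201680) = 3.58·11.277973 = 40.375142 m
RLR: c = (6 − d² + 2cos(α−β) + 2d(sin α − sin β))/8 = -5.932349, |c| > 1 → infeasible
LRL: c = (6 − d² + 2cos(α−β) − 2d(sin α − sin β))/8 = -1.129022, |c| > 1 → infeasible
Shortest: LSL with L = 25.084339 m ≈ 25.0843 m

25.0843 m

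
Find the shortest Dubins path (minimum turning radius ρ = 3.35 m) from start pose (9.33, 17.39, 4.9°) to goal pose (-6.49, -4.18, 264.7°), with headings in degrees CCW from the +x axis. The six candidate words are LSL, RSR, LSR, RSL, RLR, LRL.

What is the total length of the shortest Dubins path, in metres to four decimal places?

Let ψ = atan2(Δy, Δx) = atan2(-21.57, -15.82) = -126.2573° be the start→goal bearing.
Normalize: d = |goal − start| / ρ = 26.749529/3.35 = 7.984934, α = (θ_start − ψ) mod 360° = 131.1573° = 2.289127 rad, β = (θ_goal − ψ) mod 360° = 30.9573° = 0.540307 rad.
Common terms: sin α = 0.752906, cos α = -0.658128, sin β = 0.514399, cos β = 0.857551, cos(α−β) = -0.177085, d² = 63.759171. Work in radians in the unit-radius frame; every candidate has L = ρ·(t + p + q).
LSL: p² = 2 + d² − 2cos(α−β) + 2d(sin α − sin β) = 69.922261; p = √p² = 8.361953; φ = atan2(cos β − cos α, d + sin α − sin β) = 0.182267 rad; t = (φ − α) mod 2π = 4.176325 rad, q = (β − φ) mod 2π = 0.358040 rad → L = 3.35·(4.176325 + 8.361953 + 0.358040) = 3.35·12.896319 = 43.202667 m
RSR: p² = 2 + d² − 2cos(α−β) + 2d(sin β − sin α) = 62.304421; p = √p² = 7.893315; φ = atan2(cos α − cos β, d − sin α + sin β) = -0.193221 rad; t = (α − φ) mod 2π = 2.482347 rad, q = (φ − β) mod 2π = 5.549658 rad → L = 3.35·(2.482347 + 7.893315 + 5.549658) = 3.35·15.925320 = 53.349823 m
LSR: p² = d² − 2 + 2cos(α−β) + 2d(sin α + sin β) = 81.643690; p = √p² = 9.035690; φ = atan2(−cos α − cos β, d + sin α + sin β) − atan2(−2, p) = 0.196282 rad; t = (φ − α) mod 2π = 4.190340 rad, q = (φ − β) mod 2π = 5.939160 rad → L = 3.35·(4.190340 + 9.035690 + 5.939160) = 3.35·19.165191 = 64.203388 m
RSL: p² = d² − 2 + 2cos(α−β) − 2d(sin α + sin β) = 41.166313; p = √p² = 6.416098; φ = atan2(cos α + cos β, d − sin α − sin β) − atan2(2, p) = -0.272493 rad; t = (α − φ) mod 2π = 2.561619 rad, q = (β − φ) mod 2π = 0.812799 rad → L = 3.35·(2.561619 + 6.416098 + 0.812799) = 3.35·9.790517 = 32.798231 m
RLR: c = (6 − d² + 2cos(α−β) + 2d(sin α − sin β))/8 = -6.788053, |c| > 1 → infeasible
LRL: c = (6 − d² + 2cos(α−β) − 2d(sin α − sin β))/8 = -7.740283, |c| > 1 → infeasible
Shortest: RSL with L = 32.798231 m ≈ 32.7982 m

32.7982 m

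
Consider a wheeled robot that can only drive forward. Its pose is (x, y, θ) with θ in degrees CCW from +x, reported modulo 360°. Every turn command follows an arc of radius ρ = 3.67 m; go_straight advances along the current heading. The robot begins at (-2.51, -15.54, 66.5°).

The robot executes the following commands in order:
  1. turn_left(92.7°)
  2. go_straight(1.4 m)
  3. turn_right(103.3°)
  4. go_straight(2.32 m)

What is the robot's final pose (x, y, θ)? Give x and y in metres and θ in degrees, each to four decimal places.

set_pose: (x, y, θ) = (-2.5100, -15.5400, 66.5000°), ρ = 3.67
turn_left(92.7°): centre at ρ to the left, rotate +92.7° → (-4.5724, -10.6458, 159.2000°)
go_straight(1.4): x += 1.4·cos θ, y += 1.4·sin θ → (-5.8811, -10.1486, 159.2000°)
turn_right(103.3°): centre at ρ to the right, rotate −103.3° → (-7.6169, -4.6603, 55.9000°)
go_straight(2.32): x += 2.32·cos θ, y += 2.32·sin θ → (-6.3162, -2.7392, 55.9000°)

(-6.3162, -2.7392, 55.9000°)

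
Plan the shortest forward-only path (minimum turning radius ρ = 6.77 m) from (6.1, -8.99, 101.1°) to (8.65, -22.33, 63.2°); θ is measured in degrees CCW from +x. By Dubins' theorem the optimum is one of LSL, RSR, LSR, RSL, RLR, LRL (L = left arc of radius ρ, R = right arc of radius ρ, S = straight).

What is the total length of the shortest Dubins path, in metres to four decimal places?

Let ψ = atan2(Δy, Δx) = atan2(-13.34, 2.55) = -79.1782° be the start→goal bearing.
Normalize: d = |goal − start| / ρ = 13.581535/6.77 = 2.006135, α = (θ_start − ψ) mod 360° = 180.2782° = 3.146448 rad, β = (θ_goal − ψ) mod 360° = 142.3782° = 2.484969 rad.
Common terms: sin α = -0.004856, cos α = -0.999988, sin β = 0.610446, cos β = -0.792058, cos(α−β) = 0.789084, d² = 4.024578. Work in radians in the unit-radius frame; every candidate has L = ρ·(t + p + q).
LSL: p² = 2 + d² − 2cos(α−β) + 2d(sin α − sin β) = 1.977652; p = √p² = 1.406290; φ = atan2(cos β − cos α, d + sin α − sin β) = 0.148402 rad; t = (φ − α) mod 2π = 3.285139 rad, q = (β − φ) mod 2π = 2.336567 rad → L = 6.77·(3.285139 + 1.406290 + 2.336567) = 6.77·7.027996 = 47.579531 m
RSR: p² = 2 + d² − 2cos(α−β) + 2d(sin β − sin α) = 6.915169; p = √p² = 2.629671; φ = atan2(cos α − cos β, d − sin α + sin β) = -0.079154 rad; t = (α − φ) mod 2π = 3.225602 rad, q = (φ − β) mod 2π = 3.719063 rad → L = 6.77·(3.225602 + 2.629671 + 3.719063) = 6.77·9.574336 = 64.818254 m
LSR: p² = d² − 2 + 2cos(α−β) + 2d(sin α + sin β) = 6.032541; p = √p² = 2.456123; φ = atan2(−cos α − cos β, d + sin α + sin β) − atan2(−2, p) = 1.284767 rad; t = (φ − α) mod 2π = 4.421504 rad, q = (φ − β) mod 2π = 5.082984 rad → L = 6.77·(4.421504 + 2.456123 + 5.082984) = 6.77·11.960612 = 80.973340 m
RSL: p² = d² − 2 + 2cos(α−β) − 2d(sin α + sin β) = 1.172952; p = √p² = 1.083029; φ = atan2(cos α + cos β, d − sin α − sin β) − atan2(2, p) = -1.981908 rad; t = (α − φ) mod 2π = 5.128357 rad, q = (β − φ) mod 2π = 4.466877 rad → L = 6.77·(5.128357 + 1.083029 + 4.466877) = 6.77·10.678263 = 72.291837 m
RLR: c = (6 − d² + 2cos(α−β) + 2d(sin α − sin β))/8 = 0.135604; p = 2π − arccos c = 4.848412 rad; φ = atan2(cos α − cos β, d − sin α + sin β) = -0.079154 rad; t = (α − φ + p/2) mod 2π = 5.649808 rad, q = (α − β − t + p) mod 2π = 6.143269 rad → L = 6.77·(5.649808 + 4.848412 + 6.143269) = 6.77·16.641489 = 112.662881 m
LRL: c = (6 − d² + 2cos(α−β) − 2d(sin α − sin β))/8 = 0.752794; p = 2π − arccos c = 5.564685 rad; φ = atan2(cos β − cos α, d + sin α − sin β) = 0.148402 rad; t = (φ − α + p/2) mod 2π = 6.067481 rad, q = (β − α − t + p) mod 2π = 5.118909 rad → L = 6.77·(6.067481 + 5.564685 + 5.118909) = 6.77·16.751075 = 113.404776 m
Shortest: LSL with L = 47.579531 m ≈ 47.5795 m

47.5795 m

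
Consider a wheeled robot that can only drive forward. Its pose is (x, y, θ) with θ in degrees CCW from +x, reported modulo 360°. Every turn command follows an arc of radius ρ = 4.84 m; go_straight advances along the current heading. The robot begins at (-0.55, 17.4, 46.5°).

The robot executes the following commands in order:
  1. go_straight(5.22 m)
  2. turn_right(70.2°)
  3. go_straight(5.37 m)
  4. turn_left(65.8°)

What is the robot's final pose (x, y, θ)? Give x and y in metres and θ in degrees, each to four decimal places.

(18.6069, 20.9688, 42.1000°)

set_pose: (x, y, θ) = (-0.5500, 17.4000, 46.5000°), ρ = 4.84
go_straight(5.22): x += 5.22·cos θ, y += 5.22·sin θ → (3.0432, 21.1865, 46.5000°)
turn_right(70.2°): centre at ρ to the right, rotate −70.2° → (8.4995, 22.2866, -23.7000° ≡ 336.3000°)
go_straight(5.37): x += 5.37·cos θ, y += 5.37·sin θ → (13.4166, 20.1282, 336.3000°)
turn_left(65.8°): centre at ρ to the left, rotate +65.8° → (18.6069, 20.9688, 402.1000° ≡ 42.1000°)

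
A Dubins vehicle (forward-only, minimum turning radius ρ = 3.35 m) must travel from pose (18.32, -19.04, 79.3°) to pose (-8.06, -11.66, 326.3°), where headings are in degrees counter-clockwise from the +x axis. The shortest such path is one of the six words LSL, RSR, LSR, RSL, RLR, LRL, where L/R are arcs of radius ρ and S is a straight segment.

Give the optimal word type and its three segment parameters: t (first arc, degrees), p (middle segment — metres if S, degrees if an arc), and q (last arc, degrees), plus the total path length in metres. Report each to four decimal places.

LSL: t = 76.4907°, p = 23.2766 m, q = 170.5093°, L = 37.7183 m

Let ψ = atan2(Δy, Δx) = atan2(7.38, -26.38) = 164.3706° be the start→goal bearing.
Normalize: d = |goal − start| / ρ = 27.392860/3.35 = 8.176973, α = (θ_start − ψ) mod 360° = 274.9294° = 4.798422 rad, β = (θ_goal − ψ) mod 360° = 161.9294° = 2.826200 rad.
Common terms: sin α = -0.996301, cos α = 0.085927, sin β = 0.310189, cos β = -0.950675, cos(α−β) = -0.390731, d² = 66.862892. Work in radians in the unit-radius frame; every candidate has L = ρ·(t + p + q).
LSL: p² = 2 + d² − 2cos(α−β) + 2d(sin α − sin β) = 48.278073; p = √p² = 6.948242; φ = atan2(cos β − cos α, d + sin α − sin β) = -0.149748 rad; t = (φ − α) mod 2π = 1.335015 rad, q = (β − φ) mod 2π = 2.975949 rad → L = 3.35·(1.335015 + 6.948242 + 2.975949) = 3.35·11.259206 = 37.718339 m
RSR: p² = 2 + d² − 2cos(α−β) + 2d(sin β − sin α) = 91.010634; p = √p² = 9.539949; φ = atan2(cos α − cos β, d − sin α + sin β) = 0.108874 rad; t = (α − φ) mod 2π = 4.689548 rad, q = (φ − β) mod 2π = 3.565859 rad → L = 3.35·(4.689548 + 9.539949 + 3.565859) = 3.35·17.795357 = 59.614445 m
LSR: p² = d² − 2 + 2cos(α−β) + 2d(sin α + sin β) = 52.860790; p = √p² = 7.270543; φ = atan2(−cos α − cos β, d + sin α + sin β) − atan2(−2, p) = 0.383375 rad; t = (φ − α) mod 2π = 1.868137 rad, q = (φ − β) mod 2π = 3.840359 rad → L = 3.35·(1.868137 + 7.270543 + 3.840359) = 3.35·12.979040 = 43.479783 m
RSL: p² = d² − 2 + 2cos(α−β) − 2d(sin α + sin β) = 75.302068; p = √p² = 8.677676; φ = atan2(cos α + cos β, d − sin α − sin β) − atan2(2, p) = -0.323780 rad; t = (α − φ) mod 2π = 5.122203 rad, q = (β − φ) mod 2π = 3.149981 rad → L = 3.35·(5.122203 + 8.677676 + 3.149981) = 3.35·16.949860 = 56.782031 m
RLR: c = (6 − d² + 2cos(α−β) + 2d(sin α − sin β))/8 = -10.376329, |c| > 1 → infeasible
LRL: c = (6 − d² + 2cos(α−β) − 2d(sin α − sin β))/8 = -5.034759, |c| > 1 → infeasible
Shortest: LSL with L = 37.718339 m ≈ 37.7183 m
Convert LSL to answer units (arcs ×180/π): t = 1.335015·180/π = 76.4907°, p = ρ·p = 3.35·6.948242 = 23.2766 m, q = 2.975949·180/π = 170.5093°, L = 37.7183 m.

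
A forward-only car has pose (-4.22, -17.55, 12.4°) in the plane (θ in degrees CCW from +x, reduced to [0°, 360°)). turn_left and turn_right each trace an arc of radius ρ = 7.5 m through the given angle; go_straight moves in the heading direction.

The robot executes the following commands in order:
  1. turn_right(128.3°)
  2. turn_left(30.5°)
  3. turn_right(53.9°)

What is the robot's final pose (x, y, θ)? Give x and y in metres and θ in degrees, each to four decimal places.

set_pose: (x, y, θ) = (-4.2200, -17.5500, 12.4000°), ρ = 7.5
turn_right(128.3°): centre at ρ to the right, rotate −128.3° → (4.1372, -28.1511, -115.9000° ≡ 244.1000°)
turn_left(30.5°): centre at ρ to the left, rotate +30.5° → (3.4080, -32.0286, 274.6000°)
turn_right(53.9°): centre at ρ to the right, rotate −53.9° → (0.8229, -38.3161, 220.7000°)

(0.8229, -38.3161, 220.7000°)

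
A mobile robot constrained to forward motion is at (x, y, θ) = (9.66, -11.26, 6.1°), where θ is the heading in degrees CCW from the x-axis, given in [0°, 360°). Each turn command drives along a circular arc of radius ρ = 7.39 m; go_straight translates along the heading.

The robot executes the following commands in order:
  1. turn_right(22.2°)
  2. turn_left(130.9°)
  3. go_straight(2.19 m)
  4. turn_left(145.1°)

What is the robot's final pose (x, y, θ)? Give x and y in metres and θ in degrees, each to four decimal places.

set_pose: (x, y, θ) = (9.6600, -11.2600, 6.1000°), ρ = 7.39
turn_right(22.2°): centre at ρ to the right, rotate −22.2° → (12.4946, -11.5080, -16.1000° ≡ 343.9000°)
turn_left(130.9°): centre at ρ to the left, rotate +130.9° → (21.2525, -1.3081, 474.8000° ≡ 114.8000°)
go_straight(2.19): x += 2.19·cos θ, y += 2.19·sin θ → (20.3339, 0.6799, 114.8000°)
turn_left(145.1°): centre at ρ to the left, rotate +145.1° → (6.3499, -1.1238, 259.9000°)

(6.3499, -1.1238, 259.9000°)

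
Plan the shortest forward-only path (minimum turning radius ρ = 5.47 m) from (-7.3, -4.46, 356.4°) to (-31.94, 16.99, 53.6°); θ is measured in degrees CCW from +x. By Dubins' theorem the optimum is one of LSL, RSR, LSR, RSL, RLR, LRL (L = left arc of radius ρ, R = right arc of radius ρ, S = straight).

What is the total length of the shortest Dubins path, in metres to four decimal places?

Let ψ = atan2(Δy, Δx) = atan2(21.45, -24.64) = 138.9593° be the start→goal bearing.
Normalize: d = |goal − start| / ρ = 32.668518/5.47 = 5.972307, α = (θ_start − ψ) mod 360° = 217.4407° = 3.795057 rad, β = (θ_goal − ψ) mod 360° = 274.6407° = 4.793385 rad.
Common terms: sin α = -0.607940, cos α = -0.793983, sin β = -0.996722, cos β = 0.080908, cos(α−β) = 0.541708, d² = 35.668449. Work in radians in the unit-radius frame; every candidate has L = ρ·(t + p + q).
LSL: p² = 2 + d² − 2cos(α−β) + 2d(sin α − sin β) = 41.228873; p = √p² = 6.420971; φ = atan2(cos β − cos α, d + sin α − sin β) = 0.136680 rad; t = (φ − α) mod 2π = 2.624809 rad, q = (β − φ) mod 2π = 4.656705 rad → L = 5.47·(2.624809 + 6.420971 + 4.656705) = 5.47·13.702485 = 74.952593 m
RSR: p² = 2 + d² − 2cos(α−β) + 2d(sin β − sin α) = 31.941192; p = √p² = 5.651654; φ = atan2(cos α − cos β, d − sin α + sin β) = -0.155428 rad; t = (α − φ) mod 2π = 3.950484 rad, q = (φ − β) mod 2π = 1.334373 rad → L = 5.47·(3.950484 + 5.651654 + 1.334373) = 5.47·10.936511 = 59.822715 m
LSR: p² = d² − 2 + 2cos(α−β) + 2d(sin α + sin β) = 15.584797; p = √p² = 3.947758; φ = atan2(−cos α − cos β, d + sin α + sin β) − atan2(−2, p) = 0.630762 rad; t = (φ − α) mod 2π = 3.118891 rad, q = (φ − β) mod 2π = 2.120562 rad → L = 5.47·(3.118891 + 3.947758 + 2.120562) = 5.47·9.187211 = 50.254047 m
RSL: p² = d² − 2 + 2cos(α−β) − 2d(sin α + sin β) = 53.918934; p = √p² = 7.342951; φ = atan2(cos α + cos β, d − sin α − sin β) − atan2(2, p) = -0.359754 rad; t = (α − φ) mod 2π = 4.154811 rad, q = (β − φ) mod 2π = 5.153139 rad → L = 5.47·(4.154811 + 7.342951 + 5.153139) = 5.47·16.650901 = 91.080430 m
RLR: c = (6 − d² + 2cos(α−β) + 2d(sin α − sin β))/8 = -2.992649, |c| > 1 → infeasible
LRL: c = (6 − d² + 2cos(α−β) − 2d(sin α − sin β))/8 = -4.153609, |c| > 1 → infeasible
Shortest: LSR with L = 50.254047 m ≈ 50.2540 m

50.2540 m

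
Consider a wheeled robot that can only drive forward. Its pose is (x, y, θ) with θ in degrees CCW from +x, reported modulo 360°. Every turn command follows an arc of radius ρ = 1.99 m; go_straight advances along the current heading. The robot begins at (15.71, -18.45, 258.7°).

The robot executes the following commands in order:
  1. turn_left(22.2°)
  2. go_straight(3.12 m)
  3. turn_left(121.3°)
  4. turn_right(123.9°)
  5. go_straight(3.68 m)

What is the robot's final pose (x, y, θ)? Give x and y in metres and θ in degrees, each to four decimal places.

set_pose: (x, y, θ) = (15.7100, -18.4500, 258.7000°), ρ = 1.99
turn_left(22.2°): centre at ρ to the left, rotate +22.2° → (15.7073, -19.2162, 280.9000°)
go_straight(3.12): x += 3.12·cos θ, y += 3.12·sin θ → (16.2973, -22.2799, 280.9000°)
turn_left(121.3°): centre at ρ to the left, rotate +121.3° → (19.5881, -23.3778, 402.2000° ≡ 42.2000°)
turn_right(123.9°): centre at ρ to the right, rotate −123.9° → (22.8940, -24.5648, -81.7000° ≡ 278.3000°)
go_straight(3.68): x += 3.68·cos θ, y += 3.68·sin θ → (23.4252, -28.2062, 278.3000°)

(23.4252, -28.2062, 278.3000°)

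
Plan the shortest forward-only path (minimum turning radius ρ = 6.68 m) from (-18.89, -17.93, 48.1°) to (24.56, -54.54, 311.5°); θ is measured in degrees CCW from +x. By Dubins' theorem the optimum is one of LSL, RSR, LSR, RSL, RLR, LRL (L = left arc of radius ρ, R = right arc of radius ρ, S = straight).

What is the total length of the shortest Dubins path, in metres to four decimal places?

Let ψ = atan2(Δy, Δx) = atan2(-36.61, 43.45) = -40.1167° be the start→goal bearing.
Normalize: d = |goal − start| / ρ = 56.817203/6.68 = 8.505569, α = (θ_start − ψ) mod 360° = 88.2167° = 1.539673 rad, β = (θ_goal − ψ) mod 360° = 351.6167° = 6.136870 rad.
Common terms: sin α = 0.999516, cos α = 0.031119, sin β = -0.145794, cos β = 0.989315, cos(α−β) = -0.114937, d² = 72.344710. Work in radians in the unit-radius frame; every candidate has L = ρ·(t + p + q).
LSL: p² = 2 + d² − 2cos(α−β) + 2d(sin α − sin β) = 94.057606; p = √p² = 9.698330; φ = atan2(cos β − cos α, d + sin α − sin β) = 0.098962 rad; t = (φ − α) mod 2π = 4.842474 rad, q = (β − φ) mod 2π = 6.037908 rad → L = 6.68·(4.842474 + 9.698330 + 6.037908) = 6.68·20.578713 = 137.465800 m
RSR: p² = 2 + d² − 2cos(α−β) + 2d(sin β − sin α) = 55.091563; p = √p² = 7.422369; φ = atan2(cos α − cos β, d − sin α + sin β) = -0.129457 rad; t = (α − φ) mod 2π = 1.669130 rad, q = (φ − β) mod 2π = 0.016858 rad → L = 6.68·(1.669130 + 7.422369 + 0.016858) = 6.68·9.108357 = 60.843826 m
LSR: p² = d² − 2 + 2cos(α−β) + 2d(sin α + sin β) = 84.637615; p = √p² = 9.199870; φ = atan2(−cos α − cos β, d + sin α + sin β) − atan2(−2, p) = 0.105464 rad; t = (φ − α) mod 2π = 4.848976 rad, q = (φ − β) mod 2π = 0.251779 rad → L = 6.68·(4.848976 + 9.199870 + 0.251779) = 6.68·14.300626 = 95.528180 m
RSL: p² = d² − 2 + 2cos(α−β) − 2d(sin α + sin β) = 55.592057; p = √p² = 7.456008; φ = atan2(cos α + cos β, d − sin α − sin β) − atan2(2, p) = -0.129495 rad; t = (α − φ) mod 2π = 1.669168 rad, q = (β − φ) mod 2π = 6.266365 rad → L = 6.68·(1.669168 + 7.456008 + 6.266365) = 6.68·15.391541 = 102.815493 m
RLR: c = (6 − d² + 2cos(α−β) + 2d(sin α − sin β))/8 = -5.886445, |c| > 1 → infeasible
LRL: c = (6 − d² + 2cos(α−β) − 2d(sin α − sin β))/8 = -10.757201, |c| > 1 → infeasible
Shortest: RSR with L = 60.843826 m ≈ 60.8438 m

60.8438 m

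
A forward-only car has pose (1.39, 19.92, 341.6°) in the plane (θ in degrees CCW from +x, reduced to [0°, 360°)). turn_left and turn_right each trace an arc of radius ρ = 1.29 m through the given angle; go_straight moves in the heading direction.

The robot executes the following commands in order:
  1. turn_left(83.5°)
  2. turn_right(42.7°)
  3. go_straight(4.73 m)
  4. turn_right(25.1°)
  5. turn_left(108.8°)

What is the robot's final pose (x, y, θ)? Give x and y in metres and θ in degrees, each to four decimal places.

(9.8714, 24.7951, 106.1000°)

set_pose: (x, y, θ) = (1.3900, 19.9200, 341.6000°), ρ = 1.29
turn_left(83.5°): centre at ρ to the left, rotate +83.5° → (2.9673, 20.6009, 425.1000° ≡ 65.1000°)
turn_right(42.7°): centre at ρ to the right, rotate −42.7° → (3.6458, 21.2504, 22.4000°)
go_straight(4.73): x += 4.73·cos θ, y += 4.73·sin θ → (8.0189, 23.0529, 22.4000°)
turn_right(25.1°): centre at ρ to the right, rotate −25.1° → (8.5712, 23.1488, -2.7000° ≡ 357.3000°)
turn_left(108.8°): centre at ρ to the left, rotate +108.8° → (9.8714, 24.7951, 466.1000° ≡ 106.1000°)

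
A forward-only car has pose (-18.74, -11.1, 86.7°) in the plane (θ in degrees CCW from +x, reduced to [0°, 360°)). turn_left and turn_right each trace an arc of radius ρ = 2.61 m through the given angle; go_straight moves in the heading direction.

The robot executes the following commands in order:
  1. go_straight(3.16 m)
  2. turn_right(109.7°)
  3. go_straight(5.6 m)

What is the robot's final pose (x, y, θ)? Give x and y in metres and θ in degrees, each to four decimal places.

set_pose: (x, y, θ) = (-18.7400, -11.1000, 86.7000°), ρ = 2.61
go_straight(3.16): x += 3.16·cos θ, y += 3.16·sin θ → (-18.5581, -7.9452, 86.7000°)
turn_right(109.7°): centre at ρ to the right, rotate −109.7° → (-14.9326, -5.6930, -23.0000° ≡ 337.0000°)
go_straight(5.6): x += 5.6·cos θ, y += 5.6·sin θ → (-9.7778, -7.8811, 337.0000°)

(-9.7778, -7.8811, 337.0000°)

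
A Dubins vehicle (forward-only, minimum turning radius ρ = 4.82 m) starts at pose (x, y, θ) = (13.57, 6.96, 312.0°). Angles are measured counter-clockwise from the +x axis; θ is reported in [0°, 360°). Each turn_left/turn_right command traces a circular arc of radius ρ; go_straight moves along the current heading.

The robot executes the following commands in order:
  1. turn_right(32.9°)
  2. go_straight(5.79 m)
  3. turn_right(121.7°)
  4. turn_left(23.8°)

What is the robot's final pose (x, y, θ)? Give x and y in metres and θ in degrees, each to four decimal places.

(7.0982, -6.0631, 181.2000°)

set_pose: (x, y, θ) = (13.5700, 6.9600, 312.0000°), ρ = 4.82
turn_right(32.9°): centre at ρ to the right, rotate −32.9° → (14.7474, 4.4971, 279.1000°)
go_straight(5.79): x += 5.79·cos θ, y += 5.79·sin θ → (15.6631, -1.2200, 279.1000°)
turn_right(121.7°): centre at ρ to the right, rotate −121.7° → (9.0515, -6.4322, 157.4000°)
turn_left(23.8°): centre at ρ to the left, rotate +23.8° → (7.0982, -6.0631, 181.2000°)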